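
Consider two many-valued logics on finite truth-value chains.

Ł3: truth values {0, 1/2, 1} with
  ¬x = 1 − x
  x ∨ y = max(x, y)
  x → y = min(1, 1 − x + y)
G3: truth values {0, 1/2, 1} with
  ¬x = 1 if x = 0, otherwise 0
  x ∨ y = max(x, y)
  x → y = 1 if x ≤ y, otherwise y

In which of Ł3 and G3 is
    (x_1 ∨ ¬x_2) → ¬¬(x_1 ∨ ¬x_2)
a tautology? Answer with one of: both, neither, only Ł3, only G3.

In Ł3: every assignment gives 1 — tautology.
In G3: every assignment gives 1 — tautology.

both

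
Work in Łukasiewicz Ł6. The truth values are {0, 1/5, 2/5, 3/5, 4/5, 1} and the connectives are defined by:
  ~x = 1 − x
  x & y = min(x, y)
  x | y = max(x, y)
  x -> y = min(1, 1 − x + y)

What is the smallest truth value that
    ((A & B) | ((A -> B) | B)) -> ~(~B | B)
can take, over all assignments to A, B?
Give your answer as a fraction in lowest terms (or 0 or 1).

Take A = 0, B = 0:
A & B = 0 & 0 = 0
A -> B = 0 -> 0 = 1
(A -> B) | B = 1 | 0 = 1
(A & B) | ((A -> B) | B) = 0 | 1 = 1
~B = ~0 = 1
~B | B = 1 | 0 = 1
~(~B | B) = ~1 = 0
((A & B) | ((A -> B) | B)) -> ~(~B | B) = 1 -> 0 = 0
No assignment yields a value below 0, so this is the minimum.

0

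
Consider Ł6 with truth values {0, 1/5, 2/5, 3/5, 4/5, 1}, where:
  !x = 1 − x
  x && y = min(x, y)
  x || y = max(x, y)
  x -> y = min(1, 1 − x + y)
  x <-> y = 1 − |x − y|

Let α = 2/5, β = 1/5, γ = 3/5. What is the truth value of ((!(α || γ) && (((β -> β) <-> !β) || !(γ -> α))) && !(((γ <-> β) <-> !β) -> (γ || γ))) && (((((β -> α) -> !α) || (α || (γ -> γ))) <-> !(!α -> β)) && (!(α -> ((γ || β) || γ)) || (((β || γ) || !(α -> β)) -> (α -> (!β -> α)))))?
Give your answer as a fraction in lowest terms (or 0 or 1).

1/5

α || γ = 2/5 || 3/5 = 3/5
!(α || γ) = !3/5 = 2/5
β -> β = 1/5 -> 1/5 = 1
!β = !1/5 = 4/5
(β -> β) <-> !β = 1 <-> 4/5 = 4/5
γ -> α = 3/5 -> 2/5 = 4/5
!(γ -> α) = !4/5 = 1/5
((β -> β) <-> !β) || !(γ -> α) = 4/5 || 1/5 = 4/5
!(α || γ) && (((β -> β) <-> !β) || !(γ -> α)) = 2/5 && 4/5 = 2/5
γ <-> β = 3/5 <-> 1/5 = 3/5
!β = !1/5 = 4/5
(γ <-> β) <-> !β = 3/5 <-> 4/5 = 4/5
γ || γ = 3/5 || 3/5 = 3/5
((γ <-> β) <-> !β) -> (γ || γ) = 4/5 -> 3/5 = 4/5
!(((γ <-> β) <-> !β) -> (γ || γ)) = !4/5 = 1/5
(!(α || γ) && (((β -> β) <-> !β) || !(γ -> α))) && !(((γ <-> β) <-> !β) -> (γ || γ)) = 2/5 && 1/5 = 1/5
β -> α = 1/5 -> 2/5 = 1
!α = !2/5 = 3/5
(β -> α) -> !α = 1 -> 3/5 = 3/5
γ -> γ = 3/5 -> 3/5 = 1
α || (γ -> γ) = 2/5 || 1 = 1
((β -> α) -> !α) || (α || (γ -> γ)) = 3/5 || 1 = 1
!α = !2/5 = 3/5
!α -> β = 3/5 -> 1/5 = 3/5
!(!α -> β) = !3/5 = 2/5
(((β -> α) -> !α) || (α || (γ -> γ))) <-> !(!α -> β) = 1 <-> 2/5 = 2/5
γ || β = 3/5 || 1/5 = 3/5
(γ || β) || γ = 3/5 || 3/5 = 3/5
α -> ((γ || β) || γ) = 2/5 -> 3/5 = 1
!(α -> ((γ || β) || γ)) = !1 = 0
β || γ = 1/5 || 3/5 = 3/5
α -> β = 2/5 -> 1/5 = 4/5
!(α -> β) = !4/5 = 1/5
(β || γ) || !(α -> β) = 3/5 || 1/5 = 3/5
!β = !1/5 = 4/5
!β -> α = 4/5 -> 2/5 = 3/5
α -> (!β -> α) = 2/5 -> 3/5 = 1
((β || γ) || !(α -> β)) -> (α -> (!β -> α)) = 3/5 -> 1 = 1
!(α -> ((γ || β) || γ)) || (((β || γ) || !(α -> β)) -> (α -> (!β -> α))) = 0 || 1 = 1
((((β -> α) -> !α) || (α || (γ -> γ))) <-> !(!α -> β)) && (!(α -> ((γ || β) || γ)) || (((β || γ) || !(α -> β)) -> (α -> (!β -> α)))) = 2/5 && 1 = 2/5
((!(α || γ) && (((β -> β) <-> !β) || !(γ -> α))) && !(((γ <-> β) <-> !β) -> (γ || γ))) && (((((β -> α) -> !α) || (α || (γ -> γ))) <-> !(!α -> β)) && (!(α -> ((γ || β) || γ)) || (((β || γ) || !(α -> β)) -> (α -> (!β -> α))))) = 1/5 && 2/5 = 1/5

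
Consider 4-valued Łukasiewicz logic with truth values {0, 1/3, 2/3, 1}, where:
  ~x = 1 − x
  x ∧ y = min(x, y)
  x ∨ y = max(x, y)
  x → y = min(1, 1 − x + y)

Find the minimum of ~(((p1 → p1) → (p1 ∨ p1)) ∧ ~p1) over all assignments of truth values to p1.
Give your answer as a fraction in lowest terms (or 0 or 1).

2/3

Take p1 = 1/3:
p1 → p1 = 1/3 → 1/3 = 1
p1 ∨ p1 = 1/3 ∨ 1/3 = 1/3
(p1 → p1) → (p1 ∨ p1) = 1 → 1/3 = 1/3
~p1 = ~1/3 = 2/3
((p1 → p1) → (p1 ∨ p1)) ∧ ~p1 = 1/3 ∧ 2/3 = 1/3
~(((p1 → p1) → (p1 ∨ p1)) ∧ ~p1) = ~1/3 = 2/3
No assignment yields a value below 2/3, so this is the minimum.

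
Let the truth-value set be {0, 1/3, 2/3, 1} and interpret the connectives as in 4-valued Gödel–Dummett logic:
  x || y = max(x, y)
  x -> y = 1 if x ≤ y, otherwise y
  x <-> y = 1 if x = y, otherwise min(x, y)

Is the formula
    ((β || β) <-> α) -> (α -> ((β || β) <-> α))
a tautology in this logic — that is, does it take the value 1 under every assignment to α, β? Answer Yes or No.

α = 0, β = 0 ↦ 1
α = 0, β = 1/3 ↦ 1
α = 0, β = 2/3 ↦ 1
α = 0, β = 1 ↦ 1
α = 1/3, β = 0 ↦ 1
α = 1/3, β = 1/3 ↦ 1
α = 1/3, β = 2/3 ↦ 1
α = 1/3, β = 1 ↦ 1
α = 2/3, β = 0 ↦ 1
α = 2/3, β = 1/3 ↦ 1
α = 2/3, β = 2/3 ↦ 1
α = 2/3, β = 1 ↦ 1
α = 1, β = 0 ↦ 1
α = 1, β = 1/3 ↦ 1
α = 1, β = 2/3 ↦ 1
α = 1, β = 1 ↦ 1
Every assignment gives a value ≥ 1.

Yes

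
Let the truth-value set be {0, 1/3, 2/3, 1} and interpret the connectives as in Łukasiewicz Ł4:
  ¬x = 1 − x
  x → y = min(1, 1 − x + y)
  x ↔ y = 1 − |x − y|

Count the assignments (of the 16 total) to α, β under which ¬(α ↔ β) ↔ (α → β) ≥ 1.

α = 0, β = 0 ↦ 0  <
α = 0, β = 1/3 ↦ 1/3  <
α = 0, β = 2/3 ↦ 2/3  <
α = 0, β = 1 ↦ 1  ≥
α = 1/3, β = 0 ↦ 2/3  <
α = 1/3, β = 1/3 ↦ 0  <
α = 1/3, β = 2/3 ↦ 1/3  <
α = 1/3, β = 1 ↦ 2/3  <
α = 2/3, β = 0 ↦ 2/3  <
α = 2/3, β = 1/3 ↦ 2/3  <
α = 2/3, β = 2/3 ↦ 0  <
α = 2/3, β = 1 ↦ 1/3  <
α = 1, β = 0 ↦ 0  <
α = 1, β = 1/3 ↦ 2/3  <
α = 1, β = 2/3 ↦ 2/3  <
α = 1, β = 1 ↦ 0  <
So 1 of the 16 assignments meets the threshold.

1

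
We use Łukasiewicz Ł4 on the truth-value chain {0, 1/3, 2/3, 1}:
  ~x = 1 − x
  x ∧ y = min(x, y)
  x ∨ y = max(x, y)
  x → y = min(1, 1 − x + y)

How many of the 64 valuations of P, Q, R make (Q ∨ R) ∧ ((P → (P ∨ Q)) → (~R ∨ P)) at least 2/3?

value 1: 10 assignments (counts)
value 2/3: 22 assignments (counts)
value 1/3: 24 assignments
value 0: 8 assignments
So 32 of the 64 assignments meet the threshold.

32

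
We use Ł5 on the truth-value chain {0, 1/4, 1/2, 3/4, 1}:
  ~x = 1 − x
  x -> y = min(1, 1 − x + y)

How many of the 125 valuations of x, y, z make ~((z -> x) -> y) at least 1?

15

value 1: 15 assignments (counts)
value 3/4: 19 assignments
value 1/2: 22 assignments
value 1/4: 24 assignments
value 0: 45 assignments
So 15 of the 125 assignments meet the threshold.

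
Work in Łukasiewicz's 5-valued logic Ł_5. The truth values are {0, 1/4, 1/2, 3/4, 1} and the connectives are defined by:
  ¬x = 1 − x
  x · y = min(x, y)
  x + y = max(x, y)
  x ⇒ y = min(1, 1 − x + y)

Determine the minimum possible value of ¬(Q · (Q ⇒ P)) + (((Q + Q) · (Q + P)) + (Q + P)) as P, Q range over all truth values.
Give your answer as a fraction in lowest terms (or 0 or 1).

1/2

Take P = 0, Q = 1/2:
Q ⇒ P = 1/2 ⇒ 0 = 1/2
Q · (Q ⇒ P) = 1/2 · 1/2 = 1/2
¬(Q · (Q ⇒ P)) = ¬1/2 = 1/2
Q + Q = 1/2 + 1/2 = 1/2
Q + P = 1/2 + 0 = 1/2
(Q + Q) · (Q + P) = 1/2 · 1/2 = 1/2
Q + P = 1/2 + 0 = 1/2
((Q + Q) · (Q + P)) + (Q + P) = 1/2 + 1/2 = 1/2
¬(Q · (Q ⇒ P)) + (((Q + Q) · (Q + P)) + (Q + P)) = 1/2 + 1/2 = 1/2
No assignment yields a value below 1/2, so this is the minimum.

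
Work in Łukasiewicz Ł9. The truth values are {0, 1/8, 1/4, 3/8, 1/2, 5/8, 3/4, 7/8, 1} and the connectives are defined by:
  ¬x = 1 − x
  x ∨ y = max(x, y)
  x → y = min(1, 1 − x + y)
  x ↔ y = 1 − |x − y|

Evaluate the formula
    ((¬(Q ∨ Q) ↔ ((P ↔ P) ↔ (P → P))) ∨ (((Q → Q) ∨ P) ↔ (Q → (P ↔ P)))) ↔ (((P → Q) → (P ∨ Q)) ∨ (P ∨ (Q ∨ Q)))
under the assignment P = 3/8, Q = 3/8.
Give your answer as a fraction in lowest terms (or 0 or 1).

3/8

Q ∨ Q = 3/8 ∨ 3/8 = 3/8
¬(Q ∨ Q) = ¬3/8 = 5/8
P ↔ P = 3/8 ↔ 3/8 = 1
P → P = 3/8 → 3/8 = 1
(P ↔ P) ↔ (P → P) = 1 ↔ 1 = 1
¬(Q ∨ Q) ↔ ((P ↔ P) ↔ (P → P)) = 5/8 ↔ 1 = 5/8
Q → Q = 3/8 → 3/8 = 1
(Q → Q) ∨ P = 1 ∨ 3/8 = 1
P ↔ P = 3/8 ↔ 3/8 = 1
Q → (P ↔ P) = 3/8 → 1 = 1
((Q → Q) ∨ P) ↔ (Q → (P ↔ P)) = 1 ↔ 1 = 1
(¬(Q ∨ Q) ↔ ((P ↔ P) ↔ (P → P))) ∨ (((Q → Q) ∨ P) ↔ (Q → (P ↔ P))) = 5/8 ∨ 1 = 1
P → Q = 3/8 → 3/8 = 1
P ∨ Q = 3/8 ∨ 3/8 = 3/8
(P → Q) → (P ∨ Q) = 1 → 3/8 = 3/8
Q ∨ Q = 3/8 ∨ 3/8 = 3/8
P ∨ (Q ∨ Q) = 3/8 ∨ 3/8 = 3/8
((P → Q) → (P ∨ Q)) ∨ (P ∨ (Q ∨ Q)) = 3/8 ∨ 3/8 = 3/8
((¬(Q ∨ Q) ↔ ((P ↔ P) ↔ (P → P))) ∨ (((Q → Q) ∨ P) ↔ (Q → (P ↔ P)))) ↔ (((P → Q) → (P ∨ Q)) ∨ (P ∨ (Q ∨ Q))) = 1 ↔ 3/8 = 3/8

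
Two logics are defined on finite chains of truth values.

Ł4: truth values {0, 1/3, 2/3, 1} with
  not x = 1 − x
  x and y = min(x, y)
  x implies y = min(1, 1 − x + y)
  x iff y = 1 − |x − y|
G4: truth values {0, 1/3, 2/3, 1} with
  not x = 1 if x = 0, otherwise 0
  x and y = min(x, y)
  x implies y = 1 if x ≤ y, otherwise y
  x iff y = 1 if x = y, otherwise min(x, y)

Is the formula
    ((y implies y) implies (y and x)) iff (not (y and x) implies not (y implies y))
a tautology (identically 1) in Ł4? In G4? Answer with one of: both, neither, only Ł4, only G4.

In Ł4: every assignment gives 1 — tautology.
In G4: at x = 1/3, y = 1/3 the value is 1/3 — not a tautology.

only Ł4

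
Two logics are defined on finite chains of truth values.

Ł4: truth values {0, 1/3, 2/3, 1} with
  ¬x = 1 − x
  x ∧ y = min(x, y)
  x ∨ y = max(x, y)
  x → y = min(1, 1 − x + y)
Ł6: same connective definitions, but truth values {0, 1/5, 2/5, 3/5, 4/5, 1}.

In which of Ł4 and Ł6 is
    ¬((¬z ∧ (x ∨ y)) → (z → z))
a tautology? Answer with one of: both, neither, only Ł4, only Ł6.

In Ł4: at x = 0, y = 0, z = 0 the value is 0 — not a tautology.
In Ł6: at x = 0, y = 0, z = 0 the value is 0 — not a tautology.

neither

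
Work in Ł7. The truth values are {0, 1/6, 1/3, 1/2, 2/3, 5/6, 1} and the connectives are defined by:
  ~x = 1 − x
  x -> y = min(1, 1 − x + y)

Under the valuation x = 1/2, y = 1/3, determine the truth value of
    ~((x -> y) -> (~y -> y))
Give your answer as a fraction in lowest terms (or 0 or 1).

1/6

x -> y = 1/2 -> 1/3 = 5/6
~y = ~1/3 = 2/3
~y -> y = 2/3 -> 1/3 = 2/3
(x -> y) -> (~y -> y) = 5/6 -> 2/3 = 5/6
~((x -> y) -> (~y -> y)) = ~5/6 = 1/6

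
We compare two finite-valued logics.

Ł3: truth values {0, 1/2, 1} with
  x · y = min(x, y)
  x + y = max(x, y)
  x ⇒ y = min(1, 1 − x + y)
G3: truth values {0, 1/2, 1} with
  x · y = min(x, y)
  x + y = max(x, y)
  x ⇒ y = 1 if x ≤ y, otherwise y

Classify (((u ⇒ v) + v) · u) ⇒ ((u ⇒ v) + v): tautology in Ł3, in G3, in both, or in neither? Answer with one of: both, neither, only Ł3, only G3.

both

In Ł3: every assignment gives 1 — tautology.
In G3: every assignment gives 1 — tautology.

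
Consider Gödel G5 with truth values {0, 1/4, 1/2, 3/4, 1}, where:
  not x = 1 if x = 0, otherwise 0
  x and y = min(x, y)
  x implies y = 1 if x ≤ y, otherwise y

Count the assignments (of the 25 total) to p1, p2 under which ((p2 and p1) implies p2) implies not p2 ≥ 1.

5

value 1: 5 assignments (counts)
value 0: 20 assignments
So 5 of the 25 assignments meet the threshold.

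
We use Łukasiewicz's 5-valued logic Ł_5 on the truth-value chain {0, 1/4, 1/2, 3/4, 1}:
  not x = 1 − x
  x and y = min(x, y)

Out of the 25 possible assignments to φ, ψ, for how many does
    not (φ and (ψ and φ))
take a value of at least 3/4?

16

value 1: 9 assignments (counts)
value 3/4: 7 assignments (counts)
value 1/2: 5 assignments
value 1/4: 3 assignments
value 0: 1 assignment
So 16 of the 25 assignments meet the threshold.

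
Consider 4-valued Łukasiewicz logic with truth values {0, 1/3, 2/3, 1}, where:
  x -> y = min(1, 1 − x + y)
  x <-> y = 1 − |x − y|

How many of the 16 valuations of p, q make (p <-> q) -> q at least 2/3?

13

p = 0, q = 0 ↦ 0  <
p = 0, q = 1/3 ↦ 2/3  ≥
p = 0, q = 2/3 ↦ 1  ≥
p = 0, q = 1 ↦ 1  ≥
p = 1/3, q = 0 ↦ 1/3  <
p = 1/3, q = 1/3 ↦ 1/3  <
p = 1/3, q = 2/3 ↦ 1  ≥
p = 1/3, q = 1 ↦ 1  ≥
p = 2/3, q = 0 ↦ 2/3  ≥
p = 2/3, q = 1/3 ↦ 2/3  ≥
p = 2/3, q = 2/3 ↦ 2/3  ≥
p = 2/3, q = 1 ↦ 1  ≥
p = 1, q = 0 ↦ 1  ≥
p = 1, q = 1/3 ↦ 1  ≥
p = 1, q = 2/3 ↦ 1  ≥
p = 1, q = 1 ↦ 1  ≥
So 13 of the 16 assignments meet the threshold.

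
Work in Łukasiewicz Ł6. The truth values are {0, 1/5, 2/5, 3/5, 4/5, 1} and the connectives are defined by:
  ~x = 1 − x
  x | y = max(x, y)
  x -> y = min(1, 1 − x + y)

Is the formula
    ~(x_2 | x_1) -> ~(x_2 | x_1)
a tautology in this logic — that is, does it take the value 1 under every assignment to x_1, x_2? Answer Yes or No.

Yes

At x_1 = 1/5, x_2 = 3/5, for instance:
x_2 | x_1 = 3/5 | 1/5 = 3/5
~(x_2 | x_1) = ~3/5 = 2/5
~(x_2 | x_1) -> ~(x_2 | x_1) = 2/5 -> 2/5 = 1
and checking the remaining 35 assignments likewise gives ≥ 1 in every case.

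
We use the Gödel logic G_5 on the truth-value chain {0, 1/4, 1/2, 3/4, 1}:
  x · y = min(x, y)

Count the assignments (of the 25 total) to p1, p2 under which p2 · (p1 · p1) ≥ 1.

value 1: 1 assignment (counts)
value 3/4: 3 assignments
value 1/2: 5 assignments
value 1/4: 7 assignments
value 0: 9 assignments
So 1 of the 25 assignments meets the threshold.

1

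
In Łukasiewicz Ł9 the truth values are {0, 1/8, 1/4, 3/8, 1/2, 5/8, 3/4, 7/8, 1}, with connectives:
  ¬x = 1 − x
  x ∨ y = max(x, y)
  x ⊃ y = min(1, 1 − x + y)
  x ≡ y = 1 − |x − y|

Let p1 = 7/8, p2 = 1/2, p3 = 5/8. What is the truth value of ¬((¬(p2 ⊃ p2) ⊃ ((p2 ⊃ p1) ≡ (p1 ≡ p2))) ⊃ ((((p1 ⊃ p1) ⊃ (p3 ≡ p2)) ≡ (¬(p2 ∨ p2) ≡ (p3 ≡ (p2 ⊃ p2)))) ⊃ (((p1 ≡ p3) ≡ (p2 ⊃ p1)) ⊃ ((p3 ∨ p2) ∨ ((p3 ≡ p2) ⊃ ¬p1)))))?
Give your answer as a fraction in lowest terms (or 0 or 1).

1/8

p2 ⊃ p2 = 1/2 ⊃ 1/2 = 1
¬(p2 ⊃ p2) = ¬1 = 0
p2 ⊃ p1 = 1/2 ⊃ 7/8 = 1
p1 ≡ p2 = 7/8 ≡ 1/2 = 5/8
(p2 ⊃ p1) ≡ (p1 ≡ p2) = 1 ≡ 5/8 = 5/8
¬(p2 ⊃ p2) ⊃ ((p2 ⊃ p1) ≡ (p1 ≡ p2)) = 0 ⊃ 5/8 = 1
p1 ⊃ p1 = 7/8 ⊃ 7/8 = 1
p3 ≡ p2 = 5/8 ≡ 1/2 = 7/8
(p1 ⊃ p1) ⊃ (p3 ≡ p2) = 1 ⊃ 7/8 = 7/8
p2 ∨ p2 = 1/2 ∨ 1/2 = 1/2
¬(p2 ∨ p2) = ¬1/2 = 1/2
p2 ⊃ p2 = 1/2 ⊃ 1/2 = 1
p3 ≡ (p2 ⊃ p2) = 5/8 ≡ 1 = 5/8
¬(p2 ∨ p2) ≡ (p3 ≡ (p2 ⊃ p2)) = 1/2 ≡ 5/8 = 7/8
((p1 ⊃ p1) ⊃ (p3 ≡ p2)) ≡ (¬(p2 ∨ p2) ≡ (p3 ≡ (p2 ⊃ p2))) = 7/8 ≡ 7/8 = 1
p1 ≡ p3 = 7/8 ≡ 5/8 = 3/4
p2 ⊃ p1 = 1/2 ⊃ 7/8 = 1
(p1 ≡ p3) ≡ (p2 ⊃ p1) = 3/4 ≡ 1 = 3/4
p3 ∨ p2 = 5/8 ∨ 1/2 = 5/8
p3 ≡ p2 = 5/8 ≡ 1/2 = 7/8
¬p1 = ¬7/8 = 1/8
(p3 ≡ p2) ⊃ ¬p1 = 7/8 ⊃ 1/8 = 1/4
(p3 ∨ p2) ∨ ((p3 ≡ p2) ⊃ ¬p1) = 5/8 ∨ 1/4 = 5/8
((p1 ≡ p3) ≡ (p2 ⊃ p1)) ⊃ ((p3 ∨ p2) ∨ ((p3 ≡ p2) ⊃ ¬p1)) = 3/4 ⊃ 5/8 = 7/8
(((p1 ⊃ p1) ⊃ (p3 ≡ p2)) ≡ (¬(p2 ∨ p2) ≡ (p3 ≡ (p2 ⊃ p2)))) ⊃ (((p1 ≡ p3) ≡ (p2 ⊃ p1)) ⊃ ((p3 ∨ p2) ∨ ((p3 ≡ p2) ⊃ ¬p1))) = 1 ⊃ 7/8 = 7/8
(¬(p2 ⊃ p2) ⊃ ((p2 ⊃ p1) ≡ (p1 ≡ p2))) ⊃ ((((p1 ⊃ p1) ⊃ (p3 ≡ p2)) ≡ (¬(p2 ∨ p2) ≡ (p3 ≡ (p2 ⊃ p2)))) ⊃ (((p1 ≡ p3) ≡ (p2 ⊃ p1)) ⊃ ((p3 ∨ p2) ∨ ((p3 ≡ p2) ⊃ ¬p1)))) = 1 ⊃ 7/8 = 7/8
¬((¬(p2 ⊃ p2) ⊃ ((p2 ⊃ p1) ≡ (p1 ≡ p2))) ⊃ ((((p1 ⊃ p1) ⊃ (p3 ≡ p2)) ≡ (¬(p2 ∨ p2) ≡ (p3 ≡ (p2 ⊃ p2)))) ⊃ (((p1 ≡ p3) ≡ (p2 ⊃ p1)) ⊃ ((p3 ∨ p2) ∨ ((p3 ≡ p2) ⊃ ¬p1))))) = ¬7/8 = 1/8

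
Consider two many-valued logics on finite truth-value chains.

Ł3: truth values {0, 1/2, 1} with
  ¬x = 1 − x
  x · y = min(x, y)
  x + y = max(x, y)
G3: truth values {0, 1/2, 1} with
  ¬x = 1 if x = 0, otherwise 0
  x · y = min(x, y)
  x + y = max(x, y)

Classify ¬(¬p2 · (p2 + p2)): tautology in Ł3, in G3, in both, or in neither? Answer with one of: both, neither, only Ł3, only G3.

only G3

In Ł3: at p2 = 1/2 the value is 1/2 — not a tautology.
In G3: every assignment gives 1 — tautology.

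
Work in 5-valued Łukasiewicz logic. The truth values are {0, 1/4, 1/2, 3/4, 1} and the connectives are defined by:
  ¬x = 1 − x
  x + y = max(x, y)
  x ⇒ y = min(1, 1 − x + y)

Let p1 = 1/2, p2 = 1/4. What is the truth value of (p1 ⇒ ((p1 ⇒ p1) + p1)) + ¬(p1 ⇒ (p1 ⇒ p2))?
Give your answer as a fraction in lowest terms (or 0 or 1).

p1 ⇒ p1 = 1/2 ⇒ 1/2 = 1
(p1 ⇒ p1) + p1 = 1 + 1/2 = 1
p1 ⇒ ((p1 ⇒ p1) + p1) = 1/2 ⇒ 1 = 1
p1 ⇒ p2 = 1/2 ⇒ 1/4 = 3/4
p1 ⇒ (p1 ⇒ p2) = 1/2 ⇒ 3/4 = 1
¬(p1 ⇒ (p1 ⇒ p2)) = ¬1 = 0
(p1 ⇒ ((p1 ⇒ p1) + p1)) + ¬(p1 ⇒ (p1 ⇒ p2)) = 1 + 0 = 1

1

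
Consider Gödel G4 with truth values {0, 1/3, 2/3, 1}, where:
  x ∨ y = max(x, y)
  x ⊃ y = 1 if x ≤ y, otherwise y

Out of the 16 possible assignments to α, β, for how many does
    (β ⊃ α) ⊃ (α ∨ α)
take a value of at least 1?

10

α = 0, β = 0 ↦ 0  <
α = 0, β = 1/3 ↦ 1  ≥
α = 0, β = 2/3 ↦ 1  ≥
α = 0, β = 1 ↦ 1  ≥
α = 1/3, β = 0 ↦ 1/3  <
α = 1/3, β = 1/3 ↦ 1/3  <
α = 1/3, β = 2/3 ↦ 1  ≥
α = 1/3, β = 1 ↦ 1  ≥
α = 2/3, β = 0 ↦ 2/3  <
α = 2/3, β = 1/3 ↦ 2/3  <
α = 2/3, β = 2/3 ↦ 2/3  <
α = 2/3, β = 1 ↦ 1  ≥
α = 1, β = 0 ↦ 1  ≥
α = 1, β = 1/3 ↦ 1  ≥
α = 1, β = 2/3 ↦ 1  ≥
α = 1, β = 1 ↦ 1  ≥
So 10 of the 16 assignments meet the threshold.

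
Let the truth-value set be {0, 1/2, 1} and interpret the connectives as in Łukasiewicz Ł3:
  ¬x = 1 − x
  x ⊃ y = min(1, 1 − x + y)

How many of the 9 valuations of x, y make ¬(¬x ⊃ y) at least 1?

1

x = 0, y = 0 ↦ 1  ≥
x = 0, y = 1/2 ↦ 1/2  <
x = 0, y = 1 ↦ 0  <
x = 1/2, y = 0 ↦ 1/2  <
x = 1/2, y = 1/2 ↦ 0  <
x = 1/2, y = 1 ↦ 0  <
x = 1, y = 0 ↦ 0  <
x = 1, y = 1/2 ↦ 0  <
x = 1, y = 1 ↦ 0  <
So 1 of the 9 assignments meets the threshold.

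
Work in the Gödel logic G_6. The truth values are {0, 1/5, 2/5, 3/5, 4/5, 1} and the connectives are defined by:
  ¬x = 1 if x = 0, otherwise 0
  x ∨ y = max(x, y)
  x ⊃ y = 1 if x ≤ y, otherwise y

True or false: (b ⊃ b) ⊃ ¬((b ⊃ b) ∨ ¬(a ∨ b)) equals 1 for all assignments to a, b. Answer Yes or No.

No

Counterexample: take a = 0, b = 0.
b ⊃ b = 0 ⊃ 0 = 1
a ∨ b = 0 ∨ 0 = 0
¬(a ∨ b) = ¬0 = 1
(b ⊃ b) ∨ ¬(a ∨ b) = 1 ∨ 1 = 1
¬((b ⊃ b) ∨ ¬(a ∨ b)) = ¬1 = 0
(b ⊃ b) ⊃ ¬((b ⊃ b) ∨ ¬(a ∨ b)) = 1 ⊃ 0 = 0
This gives 0 ≠ 1.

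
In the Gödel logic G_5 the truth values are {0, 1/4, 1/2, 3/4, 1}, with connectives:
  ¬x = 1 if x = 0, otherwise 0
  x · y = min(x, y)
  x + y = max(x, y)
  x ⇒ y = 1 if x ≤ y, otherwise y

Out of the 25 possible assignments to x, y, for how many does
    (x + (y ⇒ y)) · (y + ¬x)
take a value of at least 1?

value 1: 9 assignments (counts)
value 3/4: 4 assignments
value 1/2: 4 assignments
value 1/4: 4 assignments
value 0: 4 assignments
So 9 of the 25 assignments meet the threshold.

9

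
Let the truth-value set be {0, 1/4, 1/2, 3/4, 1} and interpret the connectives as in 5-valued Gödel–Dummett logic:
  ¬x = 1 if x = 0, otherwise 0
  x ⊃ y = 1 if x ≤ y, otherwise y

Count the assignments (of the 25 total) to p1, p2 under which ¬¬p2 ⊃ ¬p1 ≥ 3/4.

9

value 1: 9 assignments (counts)
value 0: 16 assignments
So 9 of the 25 assignments meet the threshold.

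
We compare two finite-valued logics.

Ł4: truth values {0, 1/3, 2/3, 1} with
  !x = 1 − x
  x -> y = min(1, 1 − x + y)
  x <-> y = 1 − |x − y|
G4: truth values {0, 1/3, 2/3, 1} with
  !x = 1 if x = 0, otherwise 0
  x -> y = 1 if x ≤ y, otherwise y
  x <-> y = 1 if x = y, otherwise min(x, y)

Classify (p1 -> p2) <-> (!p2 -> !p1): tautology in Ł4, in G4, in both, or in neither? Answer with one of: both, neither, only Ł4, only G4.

only Ł4

In Ł4: every assignment gives 1 — tautology.
In G4: at p1 = 2/3, p2 = 1/3 the value is 1/3 — not a tautology.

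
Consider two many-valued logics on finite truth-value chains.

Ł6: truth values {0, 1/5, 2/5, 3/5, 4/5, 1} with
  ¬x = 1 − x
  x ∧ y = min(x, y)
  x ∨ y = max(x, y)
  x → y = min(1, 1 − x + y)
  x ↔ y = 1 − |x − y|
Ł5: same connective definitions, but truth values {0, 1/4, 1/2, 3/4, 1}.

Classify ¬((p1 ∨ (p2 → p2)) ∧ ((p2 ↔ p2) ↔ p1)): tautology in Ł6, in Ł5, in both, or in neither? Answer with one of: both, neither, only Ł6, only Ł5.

In Ł6: at p1 = 1/5, p2 = 0 the value is 4/5 — not a tautology.
In Ł5: at p1 = 1/4, p2 = 0 the value is 3/4 — not a tautology.

neither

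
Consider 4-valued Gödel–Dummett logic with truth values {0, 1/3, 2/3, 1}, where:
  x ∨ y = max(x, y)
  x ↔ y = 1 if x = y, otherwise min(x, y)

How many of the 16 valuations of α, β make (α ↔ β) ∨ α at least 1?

7

α = 0, β = 0 ↦ 1  ≥
α = 0, β = 1/3 ↦ 0  <
α = 0, β = 2/3 ↦ 0  <
α = 0, β = 1 ↦ 0  <
α = 1/3, β = 0 ↦ 1/3  <
α = 1/3, β = 1/3 ↦ 1  ≥
α = 1/3, β = 2/3 ↦ 1/3  <
α = 1/3, β = 1 ↦ 1/3  <
α = 2/3, β = 0 ↦ 2/3  <
α = 2/3, β = 1/3 ↦ 2/3  <
α = 2/3, β = 2/3 ↦ 1  ≥
α = 2/3, β = 1 ↦ 2/3  <
α = 1, β = 0 ↦ 1  ≥
α = 1, β = 1/3 ↦ 1  ≥
α = 1, β = 2/3 ↦ 1  ≥
α = 1, β = 1 ↦ 1  ≥
So 7 of the 16 assignments meet the threshold.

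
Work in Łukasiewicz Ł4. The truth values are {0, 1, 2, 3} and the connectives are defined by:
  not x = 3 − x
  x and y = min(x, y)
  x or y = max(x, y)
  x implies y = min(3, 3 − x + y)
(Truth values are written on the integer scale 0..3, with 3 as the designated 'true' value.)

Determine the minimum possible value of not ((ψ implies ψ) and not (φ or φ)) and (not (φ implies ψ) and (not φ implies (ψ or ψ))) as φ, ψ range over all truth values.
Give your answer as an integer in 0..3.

Take φ = 0, ψ = 0:
ψ implies ψ = 0 implies 0 = 3
φ or φ = 0 or 0 = 0
not (φ or φ) = not 0 = 3
(ψ implies ψ) and not (φ or φ) = 3 and 3 = 3
not ((ψ implies ψ) and not (φ or φ)) = not 3 = 0
φ implies ψ = 0 implies 0 = 3
not (φ implies ψ) = not 3 = 0
not φ = not 0 = 3
ψ or ψ = 0 or 0 = 0
not φ implies (ψ or ψ) = 3 implies 0 = 0
not (φ implies ψ) and (not φ implies (ψ or ψ)) = 0 and 0 = 0
not ((ψ implies ψ) and not (φ or φ)) and (not (φ implies ψ) and (not φ implies (ψ or ψ))) = 0 and 0 = 0
No assignment yields a value below 0, so this is the minimum.

0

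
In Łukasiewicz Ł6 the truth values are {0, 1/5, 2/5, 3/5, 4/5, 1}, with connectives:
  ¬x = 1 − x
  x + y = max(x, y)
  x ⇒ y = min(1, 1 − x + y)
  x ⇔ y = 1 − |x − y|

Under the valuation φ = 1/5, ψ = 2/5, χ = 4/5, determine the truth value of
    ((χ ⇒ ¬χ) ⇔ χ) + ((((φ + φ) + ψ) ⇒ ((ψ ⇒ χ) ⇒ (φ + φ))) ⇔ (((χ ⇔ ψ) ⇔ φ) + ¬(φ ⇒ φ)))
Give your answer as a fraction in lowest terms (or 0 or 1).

4/5

¬χ = ¬4/5 = 1/5
χ ⇒ ¬χ = 4/5 ⇒ 1/5 = 2/5
(χ ⇒ ¬χ) ⇔ χ = 2/5 ⇔ 4/5 = 3/5
φ + φ = 1/5 + 1/5 = 1/5
(φ + φ) + ψ = 1/5 + 2/5 = 2/5
ψ ⇒ χ = 2/5 ⇒ 4/5 = 1
φ + φ = 1/5 + 1/5 = 1/5
(ψ ⇒ χ) ⇒ (φ + φ) = 1 ⇒ 1/5 = 1/5
((φ + φ) + ψ) ⇒ ((ψ ⇒ χ) ⇒ (φ + φ)) = 2/5 ⇒ 1/5 = 4/5
χ ⇔ ψ = 4/5 ⇔ 2/5 = 3/5
(χ ⇔ ψ) ⇔ φ = 3/5 ⇔ 1/5 = 3/5
φ ⇒ φ = 1/5 ⇒ 1/5 = 1
¬(φ ⇒ φ) = ¬1 = 0
((χ ⇔ ψ) ⇔ φ) + ¬(φ ⇒ φ) = 3/5 + 0 = 3/5
(((φ + φ) + ψ) ⇒ ((ψ ⇒ χ) ⇒ (φ + φ))) ⇔ (((χ ⇔ ψ) ⇔ φ) + ¬(φ ⇒ φ)) = 4/5 ⇔ 3/5 = 4/5
((χ ⇒ ¬χ) ⇔ χ) + ((((φ + φ) + ψ) ⇒ ((ψ ⇒ χ) ⇒ (φ + φ))) ⇔ (((χ ⇔ ψ) ⇔ φ) + ¬(φ ⇒ φ))) = 3/5 + 4/5 = 4/5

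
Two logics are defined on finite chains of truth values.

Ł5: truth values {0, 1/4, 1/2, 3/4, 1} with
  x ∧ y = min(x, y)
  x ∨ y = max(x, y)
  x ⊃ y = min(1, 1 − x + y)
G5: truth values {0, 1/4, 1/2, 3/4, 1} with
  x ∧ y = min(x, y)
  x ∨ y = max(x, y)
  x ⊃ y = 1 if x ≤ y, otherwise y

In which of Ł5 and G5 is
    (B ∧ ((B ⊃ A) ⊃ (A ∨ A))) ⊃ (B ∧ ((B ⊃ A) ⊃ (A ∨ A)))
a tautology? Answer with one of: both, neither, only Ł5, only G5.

both

In Ł5: every assignment gives 1 — tautology.
In G5: every assignment gives 1 — tautology.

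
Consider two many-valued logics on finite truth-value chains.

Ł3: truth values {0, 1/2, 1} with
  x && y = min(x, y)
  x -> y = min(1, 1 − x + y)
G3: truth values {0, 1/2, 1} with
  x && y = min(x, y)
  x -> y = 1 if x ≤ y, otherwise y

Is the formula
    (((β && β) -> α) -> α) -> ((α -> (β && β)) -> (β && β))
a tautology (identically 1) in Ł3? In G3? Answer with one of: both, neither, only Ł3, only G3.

In Ł3: every assignment gives 1 — tautology.
In G3: at α = 0, β = 1/2 the value is 1/2 — not a tautology.

only Ł3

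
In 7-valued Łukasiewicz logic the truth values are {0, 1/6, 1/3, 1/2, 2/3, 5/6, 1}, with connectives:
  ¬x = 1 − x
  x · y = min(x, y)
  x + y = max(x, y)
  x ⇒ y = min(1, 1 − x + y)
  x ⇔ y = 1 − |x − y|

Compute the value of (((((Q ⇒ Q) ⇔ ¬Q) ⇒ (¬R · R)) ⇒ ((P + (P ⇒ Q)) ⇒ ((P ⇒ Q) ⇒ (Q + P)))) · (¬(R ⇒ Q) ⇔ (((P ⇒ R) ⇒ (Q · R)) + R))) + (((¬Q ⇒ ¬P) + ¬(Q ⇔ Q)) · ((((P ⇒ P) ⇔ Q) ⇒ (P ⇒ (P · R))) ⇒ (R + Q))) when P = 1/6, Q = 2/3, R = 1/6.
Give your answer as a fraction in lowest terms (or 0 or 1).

Q ⇒ Q = 2/3 ⇒ 2/3 = 1
¬Q = ¬2/3 = 1/3
(Q ⇒ Q) ⇔ ¬Q = 1 ⇔ 1/3 = 1/3
¬R = ¬1/6 = 5/6
¬R · R = 5/6 · 1/6 = 1/6
((Q ⇒ Q) ⇔ ¬Q) ⇒ (¬R · R) = 1/3 ⇒ 1/6 = 5/6
P ⇒ Q = 1/6 ⇒ 2/3 = 1
P + (P ⇒ Q) = 1/6 + 1 = 1
P ⇒ Q = 1/6 ⇒ 2/3 = 1
Q + P = 2/3 + 1/6 = 2/3
(P ⇒ Q) ⇒ (Q + P) = 1 ⇒ 2/3 = 2/3
(P + (P ⇒ Q)) ⇒ ((P ⇒ Q) ⇒ (Q + P)) = 1 ⇒ 2/3 = 2/3
(((Q ⇒ Q) ⇔ ¬Q) ⇒ (¬R · R)) ⇒ ((P + (P ⇒ Q)) ⇒ ((P ⇒ Q) ⇒ (Q + P))) = 5/6 ⇒ 2/3 = 5/6
R ⇒ Q = 1/6 ⇒ 2/3 = 1
¬(R ⇒ Q) = ¬1 = 0
P ⇒ R = 1/6 ⇒ 1/6 = 1
Q · R = 2/3 · 1/6 = 1/6
(P ⇒ R) ⇒ (Q · R) = 1 ⇒ 1/6 = 1/6
((P ⇒ R) ⇒ (Q · R)) + R = 1/6 + 1/6 = 1/6
¬(R ⇒ Q) ⇔ (((P ⇒ R) ⇒ (Q · R)) + R) = 0 ⇔ 1/6 = 5/6
((((Q ⇒ Q) ⇔ ¬Q) ⇒ (¬R · R)) ⇒ ((P + (P ⇒ Q)) ⇒ ((P ⇒ Q) ⇒ (Q + P)))) · (¬(R ⇒ Q) ⇔ (((P ⇒ R) ⇒ (Q · R)) + R)) = 5/6 · 5/6 = 5/6
¬Q = ¬2/3 = 1/3
¬P = ¬1/6 = 5/6
¬Q ⇒ ¬P = 1/3 ⇒ 5/6 = 1
Q ⇔ Q = 2/3 ⇔ 2/3 = 1
¬(Q ⇔ Q) = ¬1 = 0
(¬Q ⇒ ¬P) + ¬(Q ⇔ Q) = 1 + 0 = 1
P ⇒ P = 1/6 ⇒ 1/6 = 1
(P ⇒ P) ⇔ Q = 1 ⇔ 2/3 = 2/3
P · R = 1/6 · 1/6 = 1/6
P ⇒ (P · R) = 1/6 ⇒ 1/6 = 1
((P ⇒ P) ⇔ Q) ⇒ (P ⇒ (P · R)) = 2/3 ⇒ 1 = 1
R + Q = 1/6 + 2/3 = 2/3
(((P ⇒ P) ⇔ Q) ⇒ (P ⇒ (P · R))) ⇒ (R + Q) = 1 ⇒ 2/3 = 2/3
((¬Q ⇒ ¬P) + ¬(Q ⇔ Q)) · ((((P ⇒ P) ⇔ Q) ⇒ (P ⇒ (P · R))) ⇒ (R + Q)) = 1 · 2/3 = 2/3
(((((Q ⇒ Q) ⇔ ¬Q) ⇒ (¬R · R)) ⇒ ((P + (P ⇒ Q)) ⇒ ((P ⇒ Q) ⇒ (Q + P)))) · (¬(R ⇒ Q) ⇔ (((P ⇒ R) ⇒ (Q · R)) + R))) + (((¬Q ⇒ ¬P) + ¬(Q ⇔ Q)) · ((((P ⇒ P) ⇔ Q) ⇒ (P ⇒ (P · R))) ⇒ (R + Q))) = 5/6 + 2/3 = 5/6

5/6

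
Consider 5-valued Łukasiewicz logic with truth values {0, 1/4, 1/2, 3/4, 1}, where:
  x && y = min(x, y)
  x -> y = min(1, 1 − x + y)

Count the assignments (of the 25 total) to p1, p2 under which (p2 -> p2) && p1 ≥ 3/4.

10

value 1: 5 assignments (counts)
value 3/4: 5 assignments (counts)
value 1/2: 5 assignments
value 1/4: 5 assignments
value 0: 5 assignments
So 10 of the 25 assignments meet the threshold.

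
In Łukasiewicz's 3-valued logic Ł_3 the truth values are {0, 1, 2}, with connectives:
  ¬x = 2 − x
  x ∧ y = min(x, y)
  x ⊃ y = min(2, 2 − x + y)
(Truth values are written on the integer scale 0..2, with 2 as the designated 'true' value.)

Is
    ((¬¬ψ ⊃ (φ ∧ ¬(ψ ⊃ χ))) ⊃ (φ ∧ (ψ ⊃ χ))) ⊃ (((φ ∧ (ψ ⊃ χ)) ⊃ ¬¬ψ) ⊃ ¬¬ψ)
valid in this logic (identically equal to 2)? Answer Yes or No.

Counterexample: take φ = 1, ψ = 1, χ = 1.
¬ψ = ¬1 = 1
¬¬ψ = ¬1 = 1
ψ ⊃ χ = 1 ⊃ 1 = 2
¬(ψ ⊃ χ) = ¬2 = 0
φ ∧ ¬(ψ ⊃ χ) = 1 ∧ 0 = 0
¬¬ψ ⊃ (φ ∧ ¬(ψ ⊃ χ)) = 1 ⊃ 0 = 1
ψ ⊃ χ = 1 ⊃ 1 = 2
φ ∧ (ψ ⊃ χ) = 1 ∧ 2 = 1
(¬¬ψ ⊃ (φ ∧ ¬(ψ ⊃ χ))) ⊃ (φ ∧ (ψ ⊃ χ)) = 1 ⊃ 1 = 2
ψ ⊃ χ = 1 ⊃ 1 = 2
φ ∧ (ψ ⊃ χ) = 1 ∧ 2 = 1
¬ψ = ¬1 = 1
¬¬ψ = ¬1 = 1
(φ ∧ (ψ ⊃ χ)) ⊃ ¬¬ψ = 1 ⊃ 1 = 2
¬ψ = ¬1 = 1
¬¬ψ = ¬1 = 1
((φ ∧ (ψ ⊃ χ)) ⊃ ¬¬ψ) ⊃ ¬¬ψ = 2 ⊃ 1 = 1
((¬¬ψ ⊃ (φ ∧ ¬(ψ ⊃ χ))) ⊃ (φ ∧ (ψ ⊃ χ))) ⊃ (((φ ∧ (ψ ⊃ χ)) ⊃ ¬¬ψ) ⊃ ¬¬ψ) = 2 ⊃ 1 = 1
This gives 1 ≠ 2.

No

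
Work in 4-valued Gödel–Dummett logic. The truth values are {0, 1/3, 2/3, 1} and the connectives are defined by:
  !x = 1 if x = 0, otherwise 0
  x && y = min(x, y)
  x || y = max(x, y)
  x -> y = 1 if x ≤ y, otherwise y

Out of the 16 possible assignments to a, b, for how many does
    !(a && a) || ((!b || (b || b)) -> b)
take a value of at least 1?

a = 0, b = 0 ↦ 1  ≥
a = 0, b = 1/3 ↦ 1  ≥
a = 0, b = 2/3 ↦ 1  ≥
a = 0, b = 1 ↦ 1  ≥
a = 1/3, b = 0 ↦ 0  <
a = 1/3, b = 1/3 ↦ 1  ≥
a = 1/3, b = 2/3 ↦ 1  ≥
a = 1/3, b = 1 ↦ 1  ≥
a = 2/3, b = 0 ↦ 0  <
a = 2/3, b = 1/3 ↦ 1  ≥
a = 2/3, b = 2/3 ↦ 1  ≥
a = 2/3, b = 1 ↦ 1  ≥
a = 1, b = 0 ↦ 0  <
a = 1, b = 1/3 ↦ 1  ≥
a = 1, b = 2/3 ↦ 1  ≥
a = 1, b = 1 ↦ 1  ≥
So 13 of the 16 assignments meet the threshold.

13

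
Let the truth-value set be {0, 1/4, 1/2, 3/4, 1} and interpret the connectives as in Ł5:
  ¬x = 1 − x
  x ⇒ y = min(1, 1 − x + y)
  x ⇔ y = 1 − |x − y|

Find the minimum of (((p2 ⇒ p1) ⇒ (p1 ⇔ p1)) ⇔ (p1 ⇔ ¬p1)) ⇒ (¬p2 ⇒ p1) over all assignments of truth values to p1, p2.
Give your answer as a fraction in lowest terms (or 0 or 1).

1/2

Take p1 = 1/2, p2 = 0:
p2 ⇒ p1 = 0 ⇒ 1/2 = 1
p1 ⇔ p1 = 1/2 ⇔ 1/2 = 1
(p2 ⇒ p1) ⇒ (p1 ⇔ p1) = 1 ⇒ 1 = 1
¬p1 = ¬1/2 = 1/2
p1 ⇔ ¬p1 = 1/2 ⇔ 1/2 = 1
((p2 ⇒ p1) ⇒ (p1 ⇔ p1)) ⇔ (p1 ⇔ ¬p1) = 1 ⇔ 1 = 1
¬p2 = ¬0 = 1
¬p2 ⇒ p1 = 1 ⇒ 1/2 = 1/2
(((p2 ⇒ p1) ⇒ (p1 ⇔ p1)) ⇔ (p1 ⇔ ¬p1)) ⇒ (¬p2 ⇒ p1) = 1 ⇒ 1/2 = 1/2
No assignment yields a value below 1/2, so this is the minimum.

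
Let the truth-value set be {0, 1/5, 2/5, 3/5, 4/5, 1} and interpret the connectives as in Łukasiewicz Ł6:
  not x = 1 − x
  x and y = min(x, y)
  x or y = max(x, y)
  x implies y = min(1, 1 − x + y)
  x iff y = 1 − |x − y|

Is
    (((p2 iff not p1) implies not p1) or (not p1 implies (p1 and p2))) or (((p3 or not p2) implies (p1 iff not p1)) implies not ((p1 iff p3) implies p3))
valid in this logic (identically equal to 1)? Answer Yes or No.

No

Counterexample: take p1 = 1/5, p2 = 4/5, p3 = 0.
not p1 = not 1/5 = 4/5
p2 iff not p1 = 4/5 iff 4/5 = 1
not p1 = not 1/5 = 4/5
(p2 iff not p1) implies not p1 = 1 implies 4/5 = 4/5
not p1 = not 1/5 = 4/5
p1 and p2 = 1/5 and 4/5 = 1/5
not p1 implies (p1 and p2) = 4/5 implies 1/5 = 2/5
((p2 iff not p1) implies not p1) or (not p1 implies (p1 and p2)) = 4/5 or 2/5 = 4/5
not p2 = not 4/5 = 1/5
p3 or not p2 = 0 or 1/5 = 1/5
not p1 = not 1/5 = 4/5
p1 iff not p1 = 1/5 iff 4/5 = 2/5
(p3 or not p2) implies (p1 iff not p1) = 1/5 implies 2/5 = 1
p1 iff p3 = 1/5 iff 0 = 4/5
(p1 iff p3) implies p3 = 4/5 implies 0 = 1/5
not ((p1 iff p3) implies p3) = not 1/5 = 4/5
((p3 or not p2) implies (p1 iff not p1)) implies not ((p1 iff p3) implies p3) = 1 implies 4/5 = 4/5
(((p2 iff not p1) implies not p1) or (not p1 implies (p1 and p2))) or (((p3 or not p2) implies (p1 iff not p1)) implies not ((p1 iff p3) implies p3)) = 4/5 or 4/5 = 4/5
This gives 4/5 ≠ 1.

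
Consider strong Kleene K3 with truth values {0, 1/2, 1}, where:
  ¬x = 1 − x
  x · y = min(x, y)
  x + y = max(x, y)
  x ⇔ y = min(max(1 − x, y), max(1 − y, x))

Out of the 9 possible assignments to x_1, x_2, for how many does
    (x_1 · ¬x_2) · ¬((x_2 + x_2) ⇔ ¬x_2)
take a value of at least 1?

1

x_1 = 0, x_2 = 0 ↦ 0  <
x_1 = 0, x_2 = 1/2 ↦ 0  <
x_1 = 0, x_2 = 1 ↦ 0  <
x_1 = 1/2, x_2 = 0 ↦ 1/2  <
x_1 = 1/2, x_2 = 1/2 ↦ 1/2  <
x_1 = 1/2, x_2 = 1 ↦ 0  <
x_1 = 1, x_2 = 0 ↦ 1  ≥
x_1 = 1, x_2 = 1/2 ↦ 1/2  <
x_1 = 1, x_2 = 1 ↦ 0  <
So 1 of the 9 assignments meets the threshold.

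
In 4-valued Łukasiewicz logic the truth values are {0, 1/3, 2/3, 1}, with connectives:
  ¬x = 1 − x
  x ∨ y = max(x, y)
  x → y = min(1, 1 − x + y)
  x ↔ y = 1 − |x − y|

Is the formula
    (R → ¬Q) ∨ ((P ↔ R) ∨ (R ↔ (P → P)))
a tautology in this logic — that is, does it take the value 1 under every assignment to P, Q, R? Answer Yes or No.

No

Counterexample: take P = 0, Q = 2/3, R = 2/3.
¬Q = ¬2/3 = 1/3
R → ¬Q = 2/3 → 1/3 = 2/3
P ↔ R = 0 ↔ 2/3 = 1/3
P → P = 0 → 0 = 1
R ↔ (P → P) = 2/3 ↔ 1 = 2/3
(P ↔ R) ∨ (R ↔ (P → P)) = 1/3 ∨ 2/3 = 2/3
(R → ¬Q) ∨ ((P ↔ R) ∨ (R ↔ (P → P))) = 2/3 ∨ 2/3 = 2/3
This gives 2/3 ≠ 1.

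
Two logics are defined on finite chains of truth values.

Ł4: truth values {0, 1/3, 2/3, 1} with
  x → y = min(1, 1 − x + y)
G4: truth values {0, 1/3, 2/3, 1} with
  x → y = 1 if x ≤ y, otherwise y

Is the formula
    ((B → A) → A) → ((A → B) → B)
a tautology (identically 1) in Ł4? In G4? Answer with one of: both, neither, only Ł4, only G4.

In Ł4: every assignment gives 1 — tautology.
In G4: at A = 0, B = 1/3 the value is 1/3 — not a tautology.

only Ł4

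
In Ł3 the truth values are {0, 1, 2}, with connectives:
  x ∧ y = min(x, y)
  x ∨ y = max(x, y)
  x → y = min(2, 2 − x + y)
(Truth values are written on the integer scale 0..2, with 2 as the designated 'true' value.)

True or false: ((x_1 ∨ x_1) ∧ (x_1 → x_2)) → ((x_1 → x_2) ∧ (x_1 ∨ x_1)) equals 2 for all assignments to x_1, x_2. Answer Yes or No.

Yes

x_1 = 0, x_2 = 0 ↦ 2
x_1 = 0, x_2 = 1 ↦ 2
x_1 = 0, x_2 = 2 ↦ 2
x_1 = 1, x_2 = 0 ↦ 2
x_1 = 1, x_2 = 1 ↦ 2
x_1 = 1, x_2 = 2 ↦ 2
x_1 = 2, x_2 = 0 ↦ 2
x_1 = 2, x_2 = 1 ↦ 2
x_1 = 2, x_2 = 2 ↦ 2
Every assignment gives a value ≥ 2.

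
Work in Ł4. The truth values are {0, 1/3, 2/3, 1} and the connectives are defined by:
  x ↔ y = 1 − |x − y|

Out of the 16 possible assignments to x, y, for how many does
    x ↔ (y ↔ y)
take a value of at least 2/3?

8

x = 0, y = 0 ↦ 0  <
x = 0, y = 1/3 ↦ 0  <
x = 0, y = 2/3 ↦ 0  <
x = 0, y = 1 ↦ 0  <
x = 1/3, y = 0 ↦ 1/3  <
x = 1/3, y = 1/3 ↦ 1/3  <
x = 1/3, y = 2/3 ↦ 1/3  <
x = 1/3, y = 1 ↦ 1/3  <
x = 2/3, y = 0 ↦ 2/3  ≥
x = 2/3, y = 1/3 ↦ 2/3  ≥
x = 2/3, y = 2/3 ↦ 2/3  ≥
x = 2/3, y = 1 ↦ 2/3  ≥
x = 1, y = 0 ↦ 1  ≥
x = 1, y = 1/3 ↦ 1  ≥
x = 1, y = 2/3 ↦ 1  ≥
x = 1, y = 1 ↦ 1  ≥
So 8 of the 16 assignments meet the threshold.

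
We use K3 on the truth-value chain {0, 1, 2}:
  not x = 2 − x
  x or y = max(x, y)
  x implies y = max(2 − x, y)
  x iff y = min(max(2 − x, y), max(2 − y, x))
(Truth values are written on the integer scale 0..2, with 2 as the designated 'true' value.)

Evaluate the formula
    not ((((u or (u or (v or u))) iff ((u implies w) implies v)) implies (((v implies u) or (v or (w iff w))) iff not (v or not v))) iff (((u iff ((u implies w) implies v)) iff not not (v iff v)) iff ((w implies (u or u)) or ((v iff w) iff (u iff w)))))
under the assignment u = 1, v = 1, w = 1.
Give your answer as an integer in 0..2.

v or u = 1 or 1 = 1
u or (v or u) = 1 or 1 = 1
u or (u or (v or u)) = 1 or 1 = 1
u implies w = 1 implies 1 = 1
(u implies w) implies v = 1 implies 1 = 1
(u or (u or (v or u))) iff ((u implies w) implies v) = 1 iff 1 = 1
v implies u = 1 implies 1 = 1
w iff w = 1 iff 1 = 1
v or (w iff w) = 1 or 1 = 1
(v implies u) or (v or (w iff w)) = 1 or 1 = 1
not v = not 1 = 1
v or not v = 1 or 1 = 1
not (v or not v) = not 1 = 1
((v implies u) or (v or (w iff w))) iff not (v or not v) = 1 iff 1 = 1
((u or (u or (v or u))) iff ((u implies w) implies v)) implies (((v implies u) or (v or (w iff w))) iff not (v or not v)) = 1 implies 1 = 1
u implies w = 1 implies 1 = 1
(u implies w) implies v = 1 implies 1 = 1
u iff ((u implies w) implies v) = 1 iff 1 = 1
v iff v = 1 iff 1 = 1
not (v iff v) = not 1 = 1
not not (v iff v) = not 1 = 1
(u iff ((u implies w) implies v)) iff not not (v iff v) = 1 iff 1 = 1
u or u = 1 or 1 = 1
w implies (u or u) = 1 implies 1 = 1
v iff w = 1 iff 1 = 1
u iff w = 1 iff 1 = 1
(v iff w) iff (u iff w) = 1 iff 1 = 1
(w implies (u or u)) or ((v iff w) iff (u iff w)) = 1 or 1 = 1
((u iff ((u implies w) implies v)) iff not not (v iff v)) iff ((w implies (u or u)) or ((v iff w) iff (u iff w))) = 1 iff 1 = 1
(((u or (u or (v or u))) iff ((u implies w) implies v)) implies (((v implies u) or (v or (w iff w))) iff not (v or not v))) iff (((u iff ((u implies w) implies v)) iff not not (v iff v)) iff ((w implies (u or u)) or ((v iff w) iff (u iff w)))) = 1 iff 1 = 1
not ((((u or (u or (v or u))) iff ((u implies w) implies v)) implies (((v implies u) or (v or (w iff w))) iff not (v or not v))) iff (((u iff ((u implies w) implies v)) iff not not (v iff v)) iff ((w implies (u or u)) or ((v iff w) iff (u iff w))))) = not 1 = 1

1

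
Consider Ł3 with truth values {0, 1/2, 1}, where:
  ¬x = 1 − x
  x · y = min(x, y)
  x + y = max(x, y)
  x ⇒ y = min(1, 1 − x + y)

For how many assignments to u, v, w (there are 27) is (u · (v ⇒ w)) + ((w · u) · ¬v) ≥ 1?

value 1: 6 assignments (counts)
value 1/2: 10 assignments
value 0: 11 assignments
So 6 of the 27 assignments meet the threshold.

6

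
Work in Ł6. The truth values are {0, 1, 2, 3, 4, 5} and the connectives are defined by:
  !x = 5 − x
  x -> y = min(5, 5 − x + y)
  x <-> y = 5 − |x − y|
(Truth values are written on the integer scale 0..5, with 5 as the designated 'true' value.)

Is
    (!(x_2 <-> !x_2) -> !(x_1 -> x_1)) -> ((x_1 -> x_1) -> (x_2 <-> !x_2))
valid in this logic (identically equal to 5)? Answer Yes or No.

At x_1 = 4, x_2 = 4, for instance:
!x_2 = !4 = 1
x_2 <-> !x_2 = 4 <-> 1 = 2
!(x_2 <-> !x_2) = !2 = 3
x_1 -> x_1 = 4 -> 4 = 5
!(x_1 -> x_1) = !5 = 0
!(x_2 <-> !x_2) -> !(x_1 -> x_1) = 3 -> 0 = 2
(x_1 -> x_1) -> (x_2 <-> !x_2) = 5 -> 2 = 2
(!(x_2 <-> !x_2) -> !(x_1 -> x_1)) -> ((x_1 -> x_1) -> (x_2 <-> !x_2)) = 2 -> 2 = 5
and checking the remaining 35 assignments likewise gives ≥ 5 in every case.

Yes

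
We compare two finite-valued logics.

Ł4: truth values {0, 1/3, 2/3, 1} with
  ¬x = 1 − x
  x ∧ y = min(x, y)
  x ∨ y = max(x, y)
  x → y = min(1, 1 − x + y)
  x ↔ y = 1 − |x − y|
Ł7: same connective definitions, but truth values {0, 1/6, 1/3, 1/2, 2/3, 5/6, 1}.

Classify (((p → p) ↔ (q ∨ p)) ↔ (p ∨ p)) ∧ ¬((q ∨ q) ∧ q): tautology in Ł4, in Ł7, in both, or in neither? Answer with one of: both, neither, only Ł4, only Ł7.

In Ł4: at p = 0, q = 1/3 the value is 2/3 — not a tautology.
In Ł7: at p = 0, q = 1/6 the value is 5/6 — not a tautology.

neither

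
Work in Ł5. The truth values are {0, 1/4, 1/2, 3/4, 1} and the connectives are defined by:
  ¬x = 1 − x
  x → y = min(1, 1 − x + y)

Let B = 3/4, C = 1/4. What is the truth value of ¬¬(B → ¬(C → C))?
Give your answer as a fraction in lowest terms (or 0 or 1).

1/4

C → C = 1/4 → 1/4 = 1
¬(C → C) = ¬1 = 0
B → ¬(C → C) = 3/4 → 0 = 1/4
¬(B → ¬(C → C)) = ¬1/4 = 3/4
¬¬(B → ¬(C → C)) = ¬3/4 = 1/4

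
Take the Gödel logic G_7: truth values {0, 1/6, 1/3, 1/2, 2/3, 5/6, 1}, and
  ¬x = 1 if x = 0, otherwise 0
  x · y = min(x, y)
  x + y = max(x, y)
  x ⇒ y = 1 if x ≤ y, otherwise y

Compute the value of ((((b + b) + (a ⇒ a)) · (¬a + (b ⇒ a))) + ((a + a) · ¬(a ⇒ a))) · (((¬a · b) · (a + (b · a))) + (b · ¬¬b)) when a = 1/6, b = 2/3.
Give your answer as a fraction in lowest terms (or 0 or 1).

b + b = 2/3 + 2/3 = 2/3
a ⇒ a = 1/6 ⇒ 1/6 = 1
(b + b) + (a ⇒ a) = 2/3 + 1 = 1
¬a = ¬1/6 = 0
b ⇒ a = 2/3 ⇒ 1/6 = 1/6
¬a + (b ⇒ a) = 0 + 1/6 = 1/6
((b + b) + (a ⇒ a)) · (¬a + (b ⇒ a)) = 1 · 1/6 = 1/6
a + a = 1/6 + 1/6 = 1/6
a ⇒ a = 1/6 ⇒ 1/6 = 1
¬(a ⇒ a) = ¬1 = 0
(a + a) · ¬(a ⇒ a) = 1/6 · 0 = 0
(((b + b) + (a ⇒ a)) · (¬a + (b ⇒ a))) + ((a + a) · ¬(a ⇒ a)) = 1/6 + 0 = 1/6
¬a = ¬1/6 = 0
¬a · b = 0 · 2/3 = 0
b · a = 2/3 · 1/6 = 1/6
a + (b · a) = 1/6 + 1/6 = 1/6
(¬a · b) · (a + (b · a)) = 0 · 1/6 = 0
¬b = ¬2/3 = 0
¬¬b = ¬0 = 1
b · ¬¬b = 2/3 · 1 = 2/3
((¬a · b) · (a + (b · a))) + (b · ¬¬b) = 0 + 2/3 = 2/3
((((b + b) + (a ⇒ a)) · (¬a + (b ⇒ a))) + ((a + a) · ¬(a ⇒ a))) · (((¬a · b) · (a + (b · a))) + (b · ¬¬b)) = 1/6 · 2/3 = 1/6

1/6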